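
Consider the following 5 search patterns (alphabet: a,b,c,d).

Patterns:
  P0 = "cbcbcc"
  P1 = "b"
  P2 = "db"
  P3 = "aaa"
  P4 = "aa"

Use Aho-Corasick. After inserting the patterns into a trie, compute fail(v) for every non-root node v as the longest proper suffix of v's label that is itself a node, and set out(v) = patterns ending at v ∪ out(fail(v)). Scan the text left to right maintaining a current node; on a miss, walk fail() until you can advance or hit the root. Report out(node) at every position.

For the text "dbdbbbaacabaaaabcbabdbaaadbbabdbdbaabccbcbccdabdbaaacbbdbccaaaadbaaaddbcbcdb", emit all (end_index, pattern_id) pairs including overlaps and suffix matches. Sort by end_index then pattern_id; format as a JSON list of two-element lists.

Build automaton:
Trie (insert patterns):
  0='ε' goto a→10 b→7 c→1 d→8
  1='c' goto b→2
  2='cb' goto c→3
  3='cbc' goto b→4
  4='cbcb' goto c→5
  5='cbcbc' goto c→6
  6='cbcbcc' goto ·  ←P0
  7='b' goto ·  ←P1
  8='d' goto b→9
  9='db' goto ·  ←P2
  10='a' goto a→11
  11='aa' goto a→12  ←P4
  12='aaa' goto ·  ←P3

BFS fail/out derivation:
  n1('c'): parent n0 fail=0; on 'c' 0 → fail=0;  out ∅∪∅=∅
  n7('b'): parent n0 fail=0; on 'b' 0 → fail=0;  out {1}∪∅={1}
  n8('d'): parent n0 fail=0; on 'd' 0 → fail=0;  out ∅∪∅=∅
  n10('a'): parent n0 fail=0; on 'a' 0 → fail=0;  out ∅∪∅=∅
  n2('cb'): parent n1 fail=0; on 'b' 0 → fail=7;  out ∅∪{1}={1}
  n9('db'): parent n8 fail=0; on 'b' 0 → fail=7;  out {2}∪{1}={1,2}
  n11('aa'): parent n10 fail=0; on 'a' 0 → fail=10;  out {4}∪∅={4}
  n3('cbc'): parent n2 fail=7; on 'c' 7→0 → fail=1;  out ∅∪∅=∅
  n12('aaa'): parent n11 fail=10; on 'a' 10 → fail=11;  out {3}∪{4}={3,4}
  n4('cbcb'): parent n3 fail=1; on 'b' 1 → fail=2;  out ∅∪{1}={1}
  n5('cbcbc'): parent n4 fail=2; on 'c' 2 → fail=3;  out ∅∪∅=∅
  n6('cbcbcc'): parent n5 fail=3; on 'c' 3→1→0 → fail=1;  out {0}∪∅={0}

Run:
i=0 'd': node 0→8
i=1 'b': node 8→9  → match P1@[1:1],P2@[0:1]
i=2 'd': node 9→8 (via fail)
i=3 'b': node 8→9  → match P1@[3:3],P2@[2:3]
i=4 'b': node 9→7 (via fail)  → match P1@[4:4]
i=5 'b': node 7→7 (via fail)  → match P1@[5:5]
i=6 'a': node 7→10 (via fail)
i=7 'a': node 10→11  → match P4@[6:7]
i=8 'c': node 11→1 (via fail)
i=9 'a': node 1→10 (via fail)
i=10 'b': node 10→7 (via fail)  → match P1@[10:10]
i=11 'a': node 7→10 (via fail)
i=12 'a': node 10→11  → match P4@[11:12]
i=13 'a': node 11→12  → match P3@[11:13],P4@[12:13]
i=14 'a': node 12→12 (via fail)  → match P3@[12:14],P4@[13:14]
i=15 'b': node 12→7 (via fail)  → match P1@[15:15]
i=16 'c': node 7→1 (via fail)
i=17 'b': node 1→2  → match P1@[17:17]
i=18 'a': node 2→10 (via fail)
i=19 'b': node 10→7 (via fail)  → match P1@[19:19]
i=20 'd': node 7→8 (via fail)
i=21 'b': node 8→9  → match P1@[21:21],P2@[20:21]
i=22 'a': node 9→10 (via fail)
i=23 'a': node 10→11  → match P4@[22:23]
i=24 'a': node 11→12  → match P3@[22:24],P4@[23:24]
i=25 'd': node 12→8 (via fail)
i=26 'b': node 8→9  → match P1@[26:26],P2@[25:26]
i=27 'b': node 9→7 (via fail)  → match P1@[27:27]
i=28 'a': node 7→10 (via fail)
i=29 'b': node 10→7 (via fail)  → match P1@[29:29]
i=30 'd': node 7→8 (via fail)
i=31 'b': node 8→9  → match P1@[31:31],P2@[30:31]
i=32 'd': node 9→8 (via fail)
i=33 'b': node 8→9  → match P1@[33:33],P2@[32:33]
i=34 'a': node 9→10 (via fail)
i=35 'a': node 10→11  → match P4@[34:35]
i=36 'b': node 11→7 (via fail)  → match P1@[36:36]
i=37 'c': node 7→1 (via fail)
i=38 'c': node 1→1 (via fail)
i=39 'b': node 1→2  → match P1@[39:39]
i=40 'c': node 2→3
i=41 'b': node 3→4  → match P1@[41:41]
i=42 'c': node 4→5
i=43 'c': node 5→6  → match P0@[38:43]
i=44 'd': node 6→8 (via fail)
i=45 'a': node 8→10 (via fail)
i=46 'b': node 10→7 (via fail)  → match P1@[46:46]
i=47 'd': node 7→8 (via fail)
i=48 'b': node 8→9  → match P1@[48:48],P2@[47:48]
i=49 'a': node 9→10 (via fail)
i=50 'a': node 10→11  → match P4@[49:50]
i=51 'a': node 11→12  → match P3@[49:51],P4@[50:51]
i=52 'c': node 12→1 (via fail)
i=53 'b': node 1→2  → match P1@[53:53]
i=54 'b': node 2→7 (via fail)  → match P1@[54:54]
i=55 'd': node 7→8 (via fail)
i=56 'b': node 8→9  → match P1@[56:56],P2@[55:56]
i=57 'c': node 9→1 (via fail)
i=58 'c': node 1→1 (via fail)
i=59 'a': node 1→10 (via fail)
i=60 'a': node 10→11  → match P4@[59:60]
i=61 'a': node 11→12  → match P3@[59:61],P4@[60:61]
i=62 'a': node 12→12 (via fail)  → match P3@[60:62],P4@[61:62]
i=63 'd': node 12→8 (via fail)
i=64 'b': node 8→9  → match P1@[64:64],P2@[63:64]
i=65 'a': node 9→10 (via fail)
i=66 'a': node 10→11  → match P4@[65:66]
i=67 'a': node 11→12  → match P3@[65:67],P4@[66:67]
i=68 'd': node 12→8 (via fail)
i=69 'd': node 8→8 (via fail)
i=70 'b': node 8→9  → match P1@[70:70],P2@[69:70]
i=71 'c': node 9→1 (via fail)
i=72 'b': node 1→2  → match P1@[72:72]
i=73 'c': node 2→3
i=74 'd': node 3→8 (via fail)
i=75 'b': node 8→9  → match P1@[75:75],P2@[74:75]

All matches (sorted): [[1,1],[1,2],[3,1],[3,2],[4,1],[5,1],[7,4],[10,1],[12,4],[13,3],[13,4],[14,3],[14,4],[15,1],[17,1],[19,1],[21,1],[21,2],[23,4],[24,3],[24,4],[26,1],[26,2],[27,1],[29,1],[31,1],[31,2],[33,1],[33,2],[35,4],[36,1],[39,1],[41,1],[43,0],[46,1],[48,1],[48,2],[50,4],[51,3],[51,4],[53,1],[54,1],[56,1],[56,2],[60,4],[61,3],[61,4],[62,3],[62,4],[64,1],[64,2],[66,4],[67,3],[67,4],[70,1],[70,2],[72,1],[75,1],[75,2]]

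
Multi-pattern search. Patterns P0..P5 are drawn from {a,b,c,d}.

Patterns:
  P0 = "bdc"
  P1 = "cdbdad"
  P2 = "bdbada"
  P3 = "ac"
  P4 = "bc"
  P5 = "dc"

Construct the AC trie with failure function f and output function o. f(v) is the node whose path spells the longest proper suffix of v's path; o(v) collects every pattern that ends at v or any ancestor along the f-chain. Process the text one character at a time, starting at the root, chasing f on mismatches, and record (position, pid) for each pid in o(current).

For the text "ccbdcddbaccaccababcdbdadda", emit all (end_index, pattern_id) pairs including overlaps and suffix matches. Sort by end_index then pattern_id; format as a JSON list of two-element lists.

Build automaton:
Trie (insert patterns):
  n0 'ε': a→14 b→1 c→4 d→17
  n1 'b': c→16 d→2
  n2 'bd': b→10 c→3
  n3 'bdc': ·  ←P0
  n4 'c': d→5
  n5 'cd': b→6
  n6 'cdb': d→7
  n7 'cdbd': a→8
  n8 'cdbda': d→9
  n9 'cdbdad': ·  ←P1
  n10 'bdb': a→11
  n11 'bdba': d→12
  n12 'bdbad': a→13
  n13 'bdbada': ·  ←P2
  n14 'a': c→15
  n15 'ac': ·  ←P3
  n16 'bc': ·  ←P4
  n17 'd': c→18
  n18 'dc': ·  ←P5

BFS fail/out derivation:
  n1('b'): parent n0 fail=0; on 'b' 0 → fail=0;  out ∅∪∅=∅
  n4('c'): parent n0 fail=0; on 'c' 0 → fail=0;  out ∅∪∅=∅
  n14('a'): parent n0 fail=0; on 'a' 0 → fail=0;  out ∅∪∅=∅
  n17('d'): parent n0 fail=0; on 'd' 0 → fail=0;  out ∅∪∅=∅
  n2('bd'): parent n1 fail=0; on 'd' 0 → fail=17;  out ∅∪∅=∅
  n5('cd'): parent n4 fail=0; on 'd' 0 → fail=17;  out ∅∪∅=∅
  n15('ac'): parent n14 fail=0; on 'c' 0 → fail=4;  out {3}∪∅={3}
  n16('bc'): parent n1 fail=0; on 'c' 0 → fail=4;  out {4}∪∅={4}
  n18('dc'): parent n17 fail=0; on 'c' 0 → fail=4;  out {5}∪∅={5}
  n3('bdc'): parent n2 fail=17; on 'c' 17 → fail=18;  out {0}∪{5}={0,5}
  n6('cdb'): parent n5 fail=17; on 'b' 17→0 → fail=1;  out ∅∪∅=∅
  n10('bdb'): parent n2 fail=17; on 'b' 17→0 → fail=1;  out ∅∪∅=∅
  n7('cdbd'): parent n6 fail=1; on 'd' 1 → fail=2;  out ∅∪∅=∅
  n11('bdba'): parent n10 fail=1; on 'a' 1→0 → fail=14;  out ∅∪∅=∅
  n8('cdbda'): parent n7 fail=2; on 'a' 2→17→0 → fail=14;  out ∅∪∅=∅
  n12('bdbad'): parent n11 fail=14; on 'd' 14→0 → fail=17;  out ∅∪∅=∅
  n9('cdbdad'): parent n8 fail=14; on 'd' 14→0 → fail=17;  out {1}∪∅={1}
  n13('bdbada'): parent n12 fail=17; on 'a' 17→0 → fail=14;  out {2}∪∅={2}

Run:
[0] read 'c'  n0⇒n4
[1] read 'c'  n4⇒n4 (fail-walked)
[2] read 'b'  n4⇒n1 (fail-walked)
[3] read 'd'  n1⇒n2
[4] read 'c'  n2⇒n3  → match P0@[2:4],P5@[3:4]
[5] read 'd'  n3⇒n5 (fail-walked)
[6] read 'd'  n5⇒n17 (fail-walked)
[7] read 'b'  n17⇒n1 (fail-walked)
[8] read 'a'  n1⇒n14 (fail-walked)
[9] read 'c'  n14⇒n15  → match P3@[8:9]
[10] read 'c'  n15⇒n4 (fail-walked)
[11] read 'a'  n4⇒n14 (fail-walked)
[12] read 'c'  n14⇒n15  → match P3@[11:12]
[13] read 'c'  n15⇒n4 (fail-walked)
[14] read 'a'  n4⇒n14 (fail-walked)
[15] read 'b'  n14⇒n1 (fail-walked)
[16] read 'a'  n1⇒n14 (fail-walked)
[17] read 'b'  n14⇒n1 (fail-walked)
[18] read 'c'  n1⇒n16  → match P4@[17:18]
[19] read 'd'  n16⇒n5 (fail-walked)
[20] read 'b'  n5⇒n6
[21] read 'd'  n6⇒n7
[22] read 'a'  n7⇒n8
[23] read 'd'  n8⇒n9  → match P1@[18:23]
[24] read 'd'  n9⇒n17 (fail-walked)
[25] read 'a'  n17⇒n14 (fail-walked)

All matches (sorted): [[4,0],[4,5],[9,3],[12,3],[18,4],[23,1]]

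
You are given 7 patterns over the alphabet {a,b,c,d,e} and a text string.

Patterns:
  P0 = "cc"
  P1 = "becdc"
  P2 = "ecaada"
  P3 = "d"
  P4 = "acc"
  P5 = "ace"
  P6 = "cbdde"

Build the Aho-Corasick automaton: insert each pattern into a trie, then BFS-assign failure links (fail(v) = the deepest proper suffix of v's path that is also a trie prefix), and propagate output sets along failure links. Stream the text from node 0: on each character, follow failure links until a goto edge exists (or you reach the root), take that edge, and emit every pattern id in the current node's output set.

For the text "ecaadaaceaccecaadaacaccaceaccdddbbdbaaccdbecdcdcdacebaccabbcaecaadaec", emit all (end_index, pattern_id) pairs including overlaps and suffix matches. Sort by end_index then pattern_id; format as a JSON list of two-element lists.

Construct AC machine:
Trie nodes:
  n0 'ε': a→15 b→3 c→1 d→14 e→8
  n1 'c': b→19 c→2
  n2 'cc': ·  ←P0
  n3 'b': e→4
  n4 'be': c→5
  n5 'bec': d→6
  n6 'becd': c→7
  n7 'becdc': ·  ←P1
  n8 'e': c→9
  n9 'ec': a→10
  n10 'eca': a→11
  n11 'ecaa': d→12
  n12 'ecaad': a→13
  n13 'ecaada': ·  ←P2
  n14 'd': ·  ←P3
  n15 'a': c→16
  n16 'ac': c→17 e→18
  n17 'acc': ·  ←P4
  n18 'ace': ·  ←P5
  n19 'cb': d→20
  n20 'cbd': d→21
  n21 'cbdd': e→22
  n22 'cbdde': ·  ←P6

BFS fail/out derivation:
  fail(1) 'c': from fail(0)=0 chase 'c': 0 ⇒ 0;  out=∅∪out(0)=∅
  fail(3) 'b': from fail(0)=0 chase 'b': 0 ⇒ 0;  out=∅∪out(0)=∅
  fail(8) 'e': from fail(0)=0 chase 'e': 0 ⇒ 0;  out=∅∪out(0)=∅
  fail(14) 'd': from fail(0)=0 chase 'd': 0 ⇒ 0;  out={3}∪out(0)={3}
  fail(15) 'a': from fail(0)=0 chase 'a': 0 ⇒ 0;  out=∅∪out(0)=∅
  fail(2) 'cc': from fail(1)=0 chase 'c': 0 ⇒ 1;  out={0}∪out(1)={0}
  fail(4) 'be': from fail(3)=0 chase 'e': 0 ⇒ 8;  out=∅∪out(8)=∅
  fail(9) 'ec': from fail(8)=0 chase 'c': 0 ⇒ 1;  out=∅∪out(1)=∅
  fail(16) 'ac': from fail(15)=0 chase 'c': 0 ⇒ 1;  out=∅∪out(1)=∅
  fail(19) 'cb': from fail(1)=0 chase 'b': 0 ⇒ 3;  out=∅∪out(3)=∅
  fail(5) 'bec': from fail(4)=8 chase 'c': 8 ⇒ 9;  out=∅∪out(9)=∅
  fail(10) 'eca': from fail(9)=1 chase 'a': 1→0 ⇒ 15;  out=∅∪out(15)=∅
  fail(17) 'acc': from fail(16)=1 chase 'c': 1 ⇒ 2;  out={4}∪out(2)={0,4}
  fail(18) 'ace': from fail(16)=1 chase 'e': 1→0 ⇒ 8;  out={5}∪out(8)={5}
  fail(20) 'cbd': from fail(19)=3 chase 'd': 3→0 ⇒ 14;  out=∅∪out(14)={3}
  fail(6) 'becd': from fail(5)=9 chase 'd': 9→1→0 ⇒ 14;  out=∅∪out(14)={3}
  fail(11) 'ecaa': from fail(10)=15 chase 'a': 15→0 ⇒ 15;  out=∅∪out(15)=∅
  fail(21) 'cbdd': from fail(20)=14 chase 'd': 14→0 ⇒ 14;  out=∅∪out(14)={3}
  fail(7) 'becdc': from fail(6)=14 chase 'c': 14→0 ⇒ 1;  out={1}∪out(1)={1}
  fail(12) 'ecaad': from fail(11)=15 chase 'd': 15→0 ⇒ 14;  out=∅∪out(14)={3}
  fail(22) 'cbdde': from fail(21)=14 chase 'e': 14→0 ⇒ 8;  out={6}∪out(8)={6}
  fail(13) 'ecaada': from fail(12)=14 chase 'a': 14→0 ⇒ 15;  out={2}∪out(15)={2}

Scan:
i=0 'e': node 0→8
i=1 'c': node 8→9
i=2 'a': node 9→10
i=3 'a': node 10→11
i=4 'd': node 11→12  ** P3@[4:4]
i=5 'a': node 12→13  ** P2@[0:5]
i=6 'a': node 13→15 (via fail)
i=7 'c': node 15→16
i=8 'e': node 16→18  ** P5@[6:8]
i=9 'a': node 18→15 (via fail)
i=10 'c': node 15→16
i=11 'c': node 16→17  ** P0@[10:11],P4@[9:11]
i=12 'e': node 17→8 (via fail)
i=13 'c': node 8→9
i=14 'a': node 9→10
i=15 'a': node 10→11
i=16 'd': node 11→12  ** P3@[16:16]
i=17 'a': node 12→13  ** P2@[12:17]
i=18 'a': node 13→15 (via fail)
i=19 'c': node 15→16
i=20 'a': node 16→15 (via fail)
i=21 'c': node 15→16
i=22 'c': node 16→17  ** P0@[21:22],P4@[20:22]
i=23 'a': node 17→15 (via fail)
i=24 'c': node 15→16
i=25 'e': node 16→18  ** P5@[23:25]
i=26 'a': node 18→15 (via fail)
i=27 'c': node 15→16
i=28 'c': node 16→17  ** P0@[27:28],P4@[26:28]
i=29 'd': node 17→14 (via fail)  ** P3@[29:29]
i=30 'd': node 14→14 (via fail)  ** P3@[30:30]
i=31 'd': node 14→14 (via fail)  ** P3@[31:31]
i=32 'b': node 14→3 (via fail)
i=33 'b': node 3→3 (via fail)
i=34 'd': node 3→14 (via fail)  ** P3@[34:34]
i=35 'b': node 14→3 (via fail)
i=36 'a': node 3→15 (via fail)
i=37 'a': node 15→15 (via fail)
i=38 'c': node 15→16
i=39 'c': node 16→17  ** P0@[38:39],P4@[37:39]
i=40 'd': node 17→14 (via fail)  ** P3@[40:40]
i=41 'b': node 14→3 (via fail)
i=42 'e': node 3→4
i=43 'c': node 4→5
i=44 'd': node 5→6  ** P3@[44:44]
i=45 'c': node 6→7  ** P1@[41:45]
i=46 'd': node 7→14 (via fail)  ** P3@[46:46]
i=47 'c': node 14→1 (via fail)
i=48 'd': node 1→14 (via fail)  ** P3@[48:48]
i=49 'a': node 14→15 (via fail)
i=50 'c': node 15→16
i=51 'e': node 16→18  ** P5@[49:51]
i=52 'b': node 18→3 (via fail)
i=53 'a': node 3→15 (via fail)
i=54 'c': node 15→16
i=55 'c': node 16→17  ** P0@[54:55],P4@[53:55]
i=56 'a': node 17→15 (via fail)
i=57 'b': node 15→3 (via fail)
i=58 'b': node 3→3 (via fail)
i=59 'c': node 3→1 (via fail)
i=60 'a': node 1→15 (via fail)
i=61 'e': node 15→8 (via fail)
i=62 'c': node 8→9
i=63 'a': node 9→10
i=64 'a': node 10→11
i=65 'd': node 11→12  ** P3@[65:65]
i=66 'a': node 12→13  ** P2@[61:66]
i=67 'e': node 13→8 (via fail)
i=68 'c': node 8→9

Result: [[4,3],[5,2],[8,5],[11,0],[11,4],[16,3],[17,2],[22,0],[22,4],[25,5],[28,0],[28,4],[29,3],[30,3],[31,3],[34,3],[39,0],[39,4],[40,3],[44,3],[45,1],[46,3],[48,3],[51,5],[55,0],[55,4],[65,3],[66,2]]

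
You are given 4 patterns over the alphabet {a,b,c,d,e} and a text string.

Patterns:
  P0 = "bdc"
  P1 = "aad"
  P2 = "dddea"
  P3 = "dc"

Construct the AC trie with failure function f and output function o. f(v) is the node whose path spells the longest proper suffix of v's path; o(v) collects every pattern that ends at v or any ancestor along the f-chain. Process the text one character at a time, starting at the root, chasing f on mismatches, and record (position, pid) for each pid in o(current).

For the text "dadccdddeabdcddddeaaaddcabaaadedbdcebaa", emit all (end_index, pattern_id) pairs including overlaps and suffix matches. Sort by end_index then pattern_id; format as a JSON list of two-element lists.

Build automaton:
Trie nodes:
  0='ε' goto a→4 b→1 d→7
  1='b' goto d→2
  2='bd' goto c→3
  3='bdc' goto ·  [P0 ends]
  4='a' goto a→5
  5='aa' goto d→6
  6='aad' goto ·  [P1 ends]
  7='d' goto c→12 d→8
  8='dd' goto d→9
  9='ddd' goto e→10
  10='ddde' goto a→11
  11='dddea' goto ·  [P2 ends]
  12='dc' goto ·  [P3 ends]

BFS fail/out derivation:
  fail(1) 'b': from fail(0)=0 chase 'b': 0 ⇒ 0;  out=∅∪out(0)=∅
  fail(4) 'a': from fail(0)=0 chase 'a': 0 ⇒ 0;  out=∅∪out(0)=∅
  fail(7) 'd': from fail(0)=0 chase 'd': 0 ⇒ 0;  out=∅∪out(0)=∅
  fail(2) 'bd': from fail(1)=0 chase 'd': 0 ⇒ 7;  out=∅∪out(7)=∅
  fail(5) 'aa': from fail(4)=0 chase 'a': 0 ⇒ 4;  out=∅∪out(4)=∅
  fail(8) 'dd': from fail(7)=0 chase 'd': 0 ⇒ 7;  out=∅∪out(7)=∅
  fail(12) 'dc': from fail(7)=0 chase 'c': 0 ⇒ 0;  out={3}∪out(0)={3}
  fail(3) 'bdc': from fail(2)=7 chase 'c': 7 ⇒ 12;  out={0}∪out(12)={0,3}
  fail(6) 'aad': from fail(5)=4 chase 'd': 4→0 ⇒ 7;  out={1}∪out(7)={1}
  fail(9) 'ddd': from fail(8)=7 chase 'd': 7 ⇒ 8;  out=∅∪out(8)=∅
  fail(10) 'ddde': from fail(9)=8 chase 'e': 8→7→0 ⇒ 0;  out=∅∪out(0)=∅
  fail(11) 'dddea': from fail(10)=0 chase 'a': 0 ⇒ 4;  out={2}∪out(4)={2}

Scan:
pos 0 'd': at 7
pos 1 'a': at 4 (via fail)
pos 2 'd': at 7 (via fail)
pos 3 'c': at 12  ** P3@[2:3]
pos 4 'c': at 0 (via fail)
pos 5 'd': at 7
pos 6 'd': at 8
pos 7 'd': at 9
pos 8 'e': at 10
pos 9 'a': at 11  ** P2@[5:9]
pos 10 'b': at 1 (via fail)
pos 11 'd': at 2
pos 12 'c': at 3  ** P0@[10:12],P3@[11:12]
pos 13 'd': at 7 (via fail)
pos 14 'd': at 8
pos 15 'd': at 9
pos 16 'd': at 9 (via fail)
pos 17 'e': at 10
pos 18 'a': at 11  ** P2@[14:18]
pos 19 'a': at 5 (via fail)
pos 20 'a': at 5 (via fail)
pos 21 'd': at 6  ** P1@[19:21]
pos 22 'd': at 8 (via fail)
pos 23 'c': at 12 (via fail)  ** P3@[22:23]
pos 24 'a': at 4 (via fail)
pos 25 'b': at 1 (via fail)
pos 26 'a': at 4 (via fail)
pos 27 'a': at 5
pos 28 'a': at 5 (via fail)
pos 29 'd': at 6  ** P1@[27:29]
pos 30 'e': at 0 (via fail)
pos 31 'd': at 7
pos 32 'b': at 1 (via fail)
pos 33 'd': at 2
pos 34 'c': at 3  ** P0@[32:34],P3@[33:34]
pos 35 'e': at 0 (via fail)
pos 36 'b': at 1
pos 37 'a': at 4 (via fail)
pos 38 'a': at 5

All matches (sorted): [[3,3],[9,2],[12,0],[12,3],[18,2],[21,1],[23,3],[29,1],[34,0],[34,3]]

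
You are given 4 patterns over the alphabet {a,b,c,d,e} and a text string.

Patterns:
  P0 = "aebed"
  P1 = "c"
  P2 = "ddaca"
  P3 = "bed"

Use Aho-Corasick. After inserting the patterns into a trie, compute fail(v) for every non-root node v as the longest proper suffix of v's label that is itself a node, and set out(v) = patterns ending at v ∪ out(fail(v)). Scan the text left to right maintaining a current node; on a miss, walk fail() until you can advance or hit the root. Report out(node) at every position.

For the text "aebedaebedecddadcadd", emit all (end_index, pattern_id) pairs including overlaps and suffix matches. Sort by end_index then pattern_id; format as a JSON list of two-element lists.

Build:
Trie (insert patterns):
  0='ε' goto a→1 b→12 c→6 d→7
  1='a' goto e→2
  2='ae' goto b→3
  3='aeb' goto e→4
  4='aebe' goto d→5
  5='aebed' goto ·  [P0 ends]
  6='c' goto ·  [P1 ends]
  7='d' goto d→8
  8='dd' goto a→9
  9='dda' goto c→10
  10='ddac' goto a→11
  11='ddaca' goto ·  [P2 ends]
  12='b' goto e→13
  13='be' goto d→14
  14='bed' goto ·  [P3 ends]

Failure links (BFS by depth):
  fail(1) 'a': from fail(0)=0 chase 'a': 0 ⇒ 0;  out=∅∪out(0)=∅
  fail(6) 'c': from fail(0)=0 chase 'c': 0 ⇒ 0;  out={1}∪out(0)={1}
  fail(7) 'd': from fail(0)=0 chase 'd': 0 ⇒ 0;  out=∅∪out(0)=∅
  fail(12) 'b': from fail(0)=0 chase 'b': 0 ⇒ 0;  out=∅∪out(0)=∅
  fail(2) 'ae': from fail(1)=0 chase 'e': 0 ⇒ 0;  out=∅∪out(0)=∅
  fail(8) 'dd': from fail(7)=0 chase 'd': 0 ⇒ 7;  out=∅∪out(7)=∅
  fail(13) 'be': from fail(12)=0 chase 'e': 0 ⇒ 0;  out=∅∪out(0)=∅
  fail(3) 'aeb': from fail(2)=0 chase 'b': 0 ⇒ 12;  out=∅∪out(12)=∅
  fail(9) 'dda': from fail(8)=7 chase 'a': 7→0 ⇒ 1;  out=∅∪out(1)=∅
  fail(14) 'bed': from fail(13)=0 chase 'd': 0 ⇒ 7;  out={3}∪out(7)={3}
  fail(4) 'aebe': from fail(3)=12 chase 'e': 12 ⇒ 13;  out=∅∪out(13)=∅
  fail(10) 'ddac': from fail(9)=1 chase 'c': 1→0 ⇒ 6;  out=∅∪out(6)={1}
  fail(5) 'aebed': from fail(4)=13 chase 'd': 13 ⇒ 14;  out={0}∪out(14)={0,3}
  fail(11) 'ddaca': from fail(10)=6 chase 'a': 6→0 ⇒ 1;  out={2}∪out(1)={2}

Text stream:
[0] read 'a'  n0⇒n1
[1] read 'e'  n1⇒n2
[2] read 'b'  n2⇒n3
[3] read 'e'  n3⇒n4
[4] read 'd'  n4⇒n5  emit P0@[0:4],P3@[2:4]
[5] read 'a'  n5⇒n1 (via fail)
[6] read 'e'  n1⇒n2
[7] read 'b'  n2⇒n3
[8] read 'e'  n3⇒n4
[9] read 'd'  n4⇒n5  emit P0@[5:9],P3@[7:9]
[10] read 'e'  n5⇒n0 (via fail)
[11] read 'c'  n0⇒n6  emit P1@[11:11]
[12] read 'd'  n6⇒n7 (via fail)
[13] read 'd'  n7⇒n8
[14] read 'a'  n8⇒n9
[15] read 'd'  n9⇒n7 (via fail)
[16] read 'c'  n7⇒n6 (via fail)  emit P1@[16:16]
[17] read 'a'  n6⇒n1 (via fail)
[18] read 'd'  n1⇒n7 (via fail)
[19] read 'd'  n7⇒n8

Result: [[4,0],[4,3],[9,0],[9,3],[11,1],[16,1]]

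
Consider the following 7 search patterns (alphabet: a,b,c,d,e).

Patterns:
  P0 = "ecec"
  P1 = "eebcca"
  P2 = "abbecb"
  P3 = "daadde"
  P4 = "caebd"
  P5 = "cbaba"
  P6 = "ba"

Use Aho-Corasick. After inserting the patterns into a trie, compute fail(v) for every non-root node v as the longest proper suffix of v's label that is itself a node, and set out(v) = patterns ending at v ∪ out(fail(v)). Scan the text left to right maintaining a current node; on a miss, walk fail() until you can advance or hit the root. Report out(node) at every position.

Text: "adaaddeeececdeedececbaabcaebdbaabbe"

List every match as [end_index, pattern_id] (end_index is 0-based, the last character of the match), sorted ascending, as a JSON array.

Build automaton:
Trie nodes:
  n0 'ε': a→10 b→31 c→22 d→16 e→1
  n1 'e': c→2 e→5
  n2 'ec': e→3
  n3 'ece': c→4
  n4 'ecec': ·  ←P0
  n5 'ee': b→6
  n6 'eeb': c→7
  n7 'eebc': c→8
  n8 'eebcc': a→9
  n9 'eebcca': ·  ←P1
  n10 'a': b→11
  n11 'ab': b→12
  n12 'abb': e→13
  n13 'abbe': c→14
  n14 'abbec': b→15
  n15 'abbecb': ·  ←P2
  n16 'd': a→17
  n17 'da': a→18
  n18 'daa': d→19
  n19 'daad': d→20
  n20 'daadd': e→21
  n21 'daadde': ·  ←P3
  n22 'c': a→23 b→27
  n23 'ca': e→24
  n24 'cae': b→25
  n25 'caeb': d→26
  n26 'caebd': ·  ←P4
  n27 'cb': a→28
  n28 'cba': b→29
  n29 'cbab': a→30
  n30 'cbaba': ·  ←P5
  n31 'b': a→32
  n32 'ba': ·  ←P6

BFS fail/out derivation:
  n1('e'): parent n0 fail=0; on 'e' 0 → fail=0;  out ∅∪∅=∅
  n10('a'): parent n0 fail=0; on 'a' 0 → fail=0;  out ∅∪∅=∅
  n16('d'): parent n0 fail=0; on 'd' 0 → fail=0;  out ∅∪∅=∅
  n22('c'): parent n0 fail=0; on 'c' 0 → fail=0;  out ∅∪∅=∅
  n31('b'): parent n0 fail=0; on 'b' 0 → fail=0;  out ∅∪∅=∅
  n2('ec'): parent n1 fail=0; on 'c' 0 → fail=22;  out ∅∪∅=∅
  n5('ee'): parent n1 fail=0; on 'e' 0 → fail=1;  out ∅∪∅=∅
  n11('ab'): parent n10 fail=0; on 'b' 0 → fail=31;  out ∅∪∅=∅
  n17('da'): parent n16 fail=0; on 'a' 0 → fail=10;  out ∅∪∅=∅
  n23('ca'): parent n22 fail=0; on 'a' 0 → fail=10;  out ∅∪∅=∅
  n27('cb'): parent n22 fail=0; on 'b' 0 → fail=31;  out ∅∪∅=∅
  n32('ba'): parent n31 fail=0; on 'a' 0 → fail=10;  out {6}∪∅={6}
  n3('ece'): parent n2 fail=22; on 'e' 22→0 → fail=1;  out ∅∪∅=∅
  n6('eeb'): parent n5 fail=1; on 'b' 1→0 → fail=31;  out ∅∪∅=∅
  n12('abb'): parent n11 fail=31; on 'b' 31→0 → fail=31;  out ∅∪∅=∅
  n18('daa'): parent n17 fail=10; on 'a' 10→0 → fail=10;  out ∅∪∅=∅
  n24('cae'): parent n23 fail=10; on 'e' 10→0 → fail=1;  out ∅∪∅=∅
  n28('cba'): parent n27 fail=31; on 'a' 31 → fail=32;  out ∅∪{6}={6}
  n4('ecec'): parent n3 fail=1; on 'c' 1 → fail=2;  out {0}∪∅={0}
  n7('eebc'): parent n6 fail=31; on 'c' 31→0 → fail=22;  out ∅∪∅=∅
  n13('abbe'): parent n12 fail=31; on 'e' 31→0 → fail=1;  out ∅∪∅=∅
  n19('daad'): parent n18 fail=10; on 'd' 10→0 → fail=16;  out ∅∪∅=∅
  n25('caeb'): parent n24 fail=1; on 'b' 1→0 → fail=31;  out ∅∪∅=∅
  n29('cbab'): parent n28 fail=32; on 'b' 32→10 → fail=11;  out ∅∪∅=∅
  n8('eebcc'): parent n7 fail=22; on 'c' 22→0 → fail=22;  out ∅∪∅=∅
  n14('abbec'): parent n13 fail=1; on 'c' 1 → fail=2;  out ∅∪∅=∅
  n20('daadd'): parent n19 fail=16; on 'd' 16→0 → fail=16;  out ∅∪∅=∅
  n26('caebd'): parent n25 fail=31; on 'd' 31→0 → fail=16;  out {4}∪∅={4}
  n30('cbaba'): parent n29 fail=11; on 'a' 11→31 → fail=32;  out {5}∪{6}={5,6}
  n9('eebcca'): parent n8 fail=22; on 'a' 22 → fail=23;  out {1}∪∅={1}
  n15('abbecb'): parent n14 fail=2; on 'b' 2→22 → fail=27;  out {2}∪∅={2}
  n21('daadde'): parent n20 fail=16; on 'e' 16→0 → fail=1;  out {3}∪∅={3}

Scan:
[0] read 'a'  n0⇒n10
[1] read 'd'  n10⇒n16 (fail-walked)
[2] read 'a'  n16⇒n17
[3] read 'a'  n17⇒n18
[4] read 'd'  n18⇒n19
[5] read 'd'  n19⇒n20
[6] read 'e'  n20⇒n21  emit P3@[1:6]
[7] read 'e'  n21⇒n5 (fail-walked)
[8] read 'e'  n5⇒n5 (fail-walked)
[9] read 'c'  n5⇒n2 (fail-walked)
[10] read 'e'  n2⇒n3
[11] read 'c'  n3⇒n4  emit P0@[8:11]
[12] read 'd'  n4⇒n16 (fail-walked)
[13] read 'e'  n16⇒n1 (fail-walked)
[14] read 'e'  n1⇒n5
[15] read 'd'  n5⇒n16 (fail-walked)
[16] read 'e'  n16⇒n1 (fail-walked)
[17] read 'c'  n1⇒n2
[18] read 'e'  n2⇒n3
[19] read 'c'  n3⇒n4  emit P0@[16:19]
[20] read 'b'  n4⇒n27 (fail-walked)
[21] read 'a'  n27⇒n28  emit P6@[20:21]
[22] read 'a'  n28⇒n10 (fail-walked)
[23] read 'b'  n10⇒n11
[24] read 'c'  n11⇒n22 (fail-walked)
[25] read 'a'  n22⇒n23
[26] read 'e'  n23⇒n24
[27] read 'b'  n24⇒n25
[28] read 'd'  n25⇒n26  emit P4@[24:28]
[29] read 'b'  n26⇒n31 (fail-walked)
[30] read 'a'  n31⇒n32  emit P6@[29:30]
[31] read 'a'  n32⇒n10 (fail-walked)
[32] read 'b'  n10⇒n11
[33] read 'b'  n11⇒n12
[34] read 'e'  n12⇒n13

Result: [[6,3],[11,0],[19,0],[21,6],[28,4],[30,6]]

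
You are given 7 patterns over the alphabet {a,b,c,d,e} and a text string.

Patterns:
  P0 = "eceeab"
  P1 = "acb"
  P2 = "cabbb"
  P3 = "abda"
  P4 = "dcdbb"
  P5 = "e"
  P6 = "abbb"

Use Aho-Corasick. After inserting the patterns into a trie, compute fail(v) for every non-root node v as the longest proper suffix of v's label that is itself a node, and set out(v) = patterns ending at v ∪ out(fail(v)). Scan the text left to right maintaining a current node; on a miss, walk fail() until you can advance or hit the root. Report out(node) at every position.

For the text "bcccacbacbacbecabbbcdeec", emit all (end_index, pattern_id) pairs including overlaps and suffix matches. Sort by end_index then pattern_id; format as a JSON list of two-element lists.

Build automaton:
Trie (insert patterns):
  0='ε' goto a→7 c→10 d→18 e→1
  1='e' goto c→2  ←P5
  2='ec' goto e→3
  3='ece' goto e→4
  4='ecee' goto a→5
  5='eceea' goto b→6
  6='eceeab' goto ·  ←P0
  7='a' goto b→15 c→8
  8='ac' goto b→9
  9='acb' goto ·  ←P1
  10='c' goto a→11
  11='ca' goto b→12
  12='cab' goto b→13
  13='cabb' goto b→14
  14='cabbb' goto ·  ←P2
  15='ab' goto b→23 d→16
  16='abd' goto a→17
  17='abda' goto ·  ←P3
  18='d' goto c→19
  19='dc' goto d→20
  20='dcd' goto b→21
  21='dcdb' goto b→22
  22='dcdbb' goto ·  ←P4
  23='abb' goto b→24
  24='abbb' goto ·  ←P6

Failure links (BFS by depth):
  n1('e'): parent n0 fail=0; on 'e' 0 → fail=0;  out {5}∪∅={5}
  n7('a'): parent n0 fail=0; on 'a' 0 → fail=0;  out ∅∪∅=∅
  n10('c'): parent n0 fail=0; on 'c' 0 → fail=0;  out ∅∪∅=∅
  n18('d'): parent n0 fail=0; on 'd' 0 → fail=0;  out ∅∪∅=∅
  n2('ec'): parent n1 fail=0; on 'c' 0 → fail=10;  out ∅∪∅=∅
  n8('ac'): parent n7 fail=0; on 'c' 0 → fail=10;  out ∅∪∅=∅
  n11('ca'): parent n10 fail=0; on 'a' 0 → fail=7;  out ∅∪∅=∅
  n15('ab'): parent n7 fail=0; on 'b' 0 → fail=0;  out ∅∪∅=∅
  n19('dc'): parent n18 fail=0; on 'c' 0 → fail=10;  out ∅∪∅=∅
  n3('ece'): parent n2 fail=10; on 'e' 10→0 → fail=1;  out ∅∪{5}={5}
  n9('acb'): parent n8 fail=10; on 'b' 10→0 → fail=0;  out {1}∪∅={1}
  n12('cab'): parent n11 fail=7; on 'b' 7 → fail=15;  out ∅∪∅=∅
  n16('abd'): parent n15 fail=0; on 'd' 0 → fail=18;  out ∅∪∅=∅
  n20('dcd'): parent n19 fail=10; on 'd' 10→0 → fail=18;  out ∅∪∅=∅
  n23('abb'): parent n15 fail=0; on 'b' 0 → fail=0;  out ∅∪∅=∅
  n4('ecee'): parent n3 fail=1; on 'e' 1→0 → fail=1;  out ∅∪{5}={5}
  n13('cabb'): parent n12 fail=15; on 'b' 15 → fail=23;  out ∅∪∅=∅
  n17('abda'): parent n16 fail=18; on 'a' 18→0 → fail=7;  out {3}∪∅={3}
  n21('dcdb'): parent n20 fail=18; on 'b' 18→0 → fail=0;  out ∅∪∅=∅
  n24('abbb'): parent n23 fail=0; on 'b' 0 → fail=0;  out {6}∪∅={6}
  n5('eceea'): parent n4 fail=1; on 'a' 1→0 → fail=7;  out ∅∪∅=∅
  n14('cabbb'): parent n13 fail=23; on 'b' 23 → fail=24;  out {2}∪{6}={2,6}
  n22('dcdbb'): parent n21 fail=0; on 'b' 0 → fail=0;  out {4}∪∅={4}
  n6('eceeab'): parent n5 fail=7; on 'b' 7 → fail=15;  out {0}∪∅={0}

Scan:
pos 0 'b': at 0
pos 1 'c': at 10
pos 2 'c': at 10 (fail-walked)
pos 3 'c': at 10 (fail-walked)
pos 4 'a': at 11
pos 5 'c': at 8 (fail-walked)
pos 6 'b': at 9  emit P1@[4:6]
pos 7 'a': at 7 (fail-walked)
pos 8 'c': at 8
pos 9 'b': at 9  emit P1@[7:9]
pos 10 'a': at 7 (fail-walked)
pos 11 'c': at 8
pos 12 'b': at 9  emit P1@[10:12]
pos 13 'e': at 1 (fail-walked)  emit P5@[13:13]
pos 14 'c': at 2
pos 15 'a': at 11 (fail-walked)
pos 16 'b': at 12
pos 17 'b': at 13
pos 18 'b': at 14  emit P2@[14:18],P6@[15:18]
pos 19 'c': at 10 (fail-walked)
pos 20 'd': at 18 (fail-walked)
pos 21 'e': at 1 (fail-walked)  emit P5@[21:21]
pos 22 'e': at 1 (fail-walked)  emit P5@[22:22]
pos 23 'c': at 2

All matches (sorted): [[6,1],[9,1],[12,1],[13,5],[18,2],[18,6],[21,5],[22,5]]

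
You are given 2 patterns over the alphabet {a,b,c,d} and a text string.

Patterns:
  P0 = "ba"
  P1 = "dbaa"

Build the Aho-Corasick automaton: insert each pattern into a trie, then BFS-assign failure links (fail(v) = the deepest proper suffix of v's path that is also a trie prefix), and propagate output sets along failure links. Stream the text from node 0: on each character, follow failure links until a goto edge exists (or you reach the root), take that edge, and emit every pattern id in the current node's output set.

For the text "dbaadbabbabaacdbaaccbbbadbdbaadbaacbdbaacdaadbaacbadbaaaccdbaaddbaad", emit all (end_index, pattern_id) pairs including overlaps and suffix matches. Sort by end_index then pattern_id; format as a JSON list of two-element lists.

Build:
Trie (insert patterns):
  n0 'ε': b→1 d→3
  n1 'b': a→2
  n2 'ba': ·  [P0 ends]
  n3 'd': b→4
  n4 'db': a→5
  n5 'dba': a→6
  n6 'dbaa': ·  [P1 ends]

BFS fail/out derivation:
  fail(1) 'b': from fail(0)=0 chase 'b': 0 ⇒ 0;  out=∅∪out(0)=∅
  fail(3) 'd': from fail(0)=0 chase 'd': 0 ⇒ 0;  out=∅∪out(0)=∅
  fail(2) 'ba': from fail(1)=0 chase 'a': 0 ⇒ 0;  out={0}∪out(0)={0}
  fail(4) 'db': from fail(3)=0 chase 'b': 0 ⇒ 1;  out=∅∪out(1)=∅
  fail(5) 'dba': from fail(4)=1 chase 'a': 1 ⇒ 2;  out=∅∪out(2)={0}
  fail(6) 'dbaa': from fail(5)=2 chase 'a': 2→0 ⇒ 0;  out={1}∪out(0)={1}

Scan:
pos 0 'd': at 3
pos 1 'b': at 4
pos 2 'a': at 5  → match P0@[1:2]
pos 3 'a': at 6  → match P1@[0:3]
pos 4 'd': at 3 (via fail)
pos 5 'b': at 4
pos 6 'a': at 5  → match P0@[5:6]
pos 7 'b': at 1 (via fail)
pos 8 'b': at 1 (via fail)
pos 9 'a': at 2  → match P0@[8:9]
pos 10 'b': at 1 (via fail)
pos 11 'a': at 2  → match P0@[10:11]
pos 12 'a': at 0 (via fail)
pos 13 'c': at 0
pos 14 'd': at 3
pos 15 'b': at 4
pos 16 'a': at 5  → match P0@[15:16]
pos 17 'a': at 6  → match P1@[14:17]
pos 18 'c': at 0 (via fail)
pos 19 'c': at 0
pos 20 'b': at 1
pos 21 'b': at 1 (via fail)
pos 22 'b': at 1 (via fail)
pos 23 'a': at 2  → match P0@[22:23]
pos 24 'd': at 3 (via fail)
pos 25 'b': at 4
pos 26 'd': at 3 (via fail)
pos 27 'b': at 4
pos 28 'a': at 5  → match P0@[27:28]
pos 29 'a': at 6  → match P1@[26:29]
pos 30 'd': at 3 (via fail)
pos 31 'b': at 4
pos 32 'a': at 5  → match P0@[31:32]
pos 33 'a': at 6  → match P1@[30:33]
pos 34 'c': at 0 (via fail)
pos 35 'b': at 1
pos 36 'd': at 3 (via fail)
pos 37 'b': at 4
pos 38 'a': at 5  → match P0@[37:38]
pos 39 'a': at 6  → match P1@[36:39]
pos 40 'c': at 0 (via fail)
pos 41 'd': at 3
pos 42 'a': at 0 (via fail)
pos 43 'a': at 0
pos 44 'd': at 3
pos 45 'b': at 4
pos 46 'a': at 5  → match P0@[45:46]
pos 47 'a': at 6  → match P1@[44:47]
pos 48 'c': at 0 (via fail)
pos 49 'b': at 1
pos 50 'a': at 2  → match P0@[49:50]
pos 51 'd': at 3 (via fail)
pos 52 'b': at 4
pos 53 'a': at 5  → match P0@[52:53]
pos 54 'a': at 6  → match P1@[51:54]
pos 55 'a': at 0 (via fail)
pos 56 'c': at 0
pos 57 'c': at 0
pos 58 'd': at 3
pos 59 'b': at 4
pos 60 'a': at 5  → match P0@[59:60]
pos 61 'a': at 6  → match P1@[58:61]
pos 62 'd': at 3 (via fail)
pos 63 'd': at 3 (via fail)
pos 64 'b': at 4
pos 65 'a': at 5  → match P0@[64:65]
pos 66 'a': at 6  → match P1@[63:66]
pos 67 'd': at 3 (via fail)

Result: [[2,0],[3,1],[6,0],[9,0],[11,0],[16,0],[17,1],[23,0],[28,0],[29,1],[32,0],[33,1],[38,0],[39,1],[46,0],[47,1],[50,0],[53,0],[54,1],[60,0],[61,1],[65,0],[66,1]]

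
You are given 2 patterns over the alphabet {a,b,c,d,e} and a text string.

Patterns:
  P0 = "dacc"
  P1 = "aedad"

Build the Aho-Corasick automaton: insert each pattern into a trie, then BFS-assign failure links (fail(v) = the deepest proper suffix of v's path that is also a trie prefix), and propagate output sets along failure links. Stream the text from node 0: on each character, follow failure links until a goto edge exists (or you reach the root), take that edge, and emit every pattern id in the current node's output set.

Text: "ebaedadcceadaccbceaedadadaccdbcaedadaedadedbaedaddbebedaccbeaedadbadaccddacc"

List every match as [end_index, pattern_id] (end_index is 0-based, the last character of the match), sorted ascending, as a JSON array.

Construct AC machine:
Trie nodes:
  0='ε' goto a→5 d→1
  1='d' goto a→2
  2='da' goto c→3
  3='dac' goto c→4
  4='dacc' goto ·  ←P0
  5='a' goto e→6
  6='ae' goto d→7
  7='aed' goto a→8
  8='aeda' goto d→9
  9='aedad' goto ·  ←P1

BFS fail/out derivation:
  n1('d'): parent n0 fail=0; on 'd' 0 → fail=0;  out ∅∪∅=∅
  n5('a'): parent n0 fail=0; on 'a' 0 → fail=0;  out ∅∪∅=∅
  n2('da'): parent n1 fail=0; on 'a' 0 → fail=5;  out ∅∪∅=∅
  n6('ae'): parent n5 fail=0; on 'e' 0 → fail=0;  out ∅∪∅=∅
  n3('dac'): parent n2 fail=5; on 'c' 5→0 → fail=0;  out ∅∪∅=∅
  n7('aed'): parent n6 fail=0; on 'd' 0 → fail=1;  out ∅∪∅=∅
  n4('dacc'): parent n3 fail=0; on 'c' 0 → fail=0;  out {0}∪∅={0}
  n8('aeda'): parent n7 fail=1; on 'a' 1 → fail=2;  out ∅∪∅=∅
  n9('aedad'): parent n8 fail=2; on 'd' 2→5→0 → fail=1;  out {1}∪∅={1}

Text stream:
i=0 'e': node 0→0
i=1 'b': node 0→0
i=2 'a': node 0→5
i=3 'e': node 5→6
i=4 'd': node 6→7
i=5 'a': node 7→8
i=6 'd': node 8→9  emit P1@[2:6]
i=7 'c': node 9→0 ·f
i=8 'c': node 0→0
i=9 'e': node 0→0
i=10 'a': node 0→5
i=11 'd': node 5→1 ·f
i=12 'a': node 1→2
i=13 'c': node 2→3
i=14 'c': node 3→4  emit P0@[11:14]
i=15 'b': node 4→0 ·f
i=16 'c': node 0→0
i=17 'e': node 0→0
i=18 'a': node 0→5
i=19 'e': node 5→6
i=20 'd': node 6→7
i=21 'a': node 7→8
i=22 'd': node 8→9  emit P1@[18:22]
i=23 'a': node 9→2 ·f
i=24 'd': node 2→1 ·f
i=25 'a': node 1→2
i=26 'c': node 2→3
i=27 'c': node 3→4  emit P0@[24:27]
i=28 'd': node 4→1 ·f
i=29 'b': node 1→0 ·f
i=30 'c': node 0→0
i=31 'a': node 0→5
i=32 'e': node 5→6
i=33 'd': node 6→7
i=34 'a': node 7→8
i=35 'd': node 8→9  emit P1@[31:35]
i=36 'a': node 9→2 ·f
i=37 'e': node 2→6 ·f
i=38 'd': node 6→7
i=39 'a': node 7→8
i=40 'd': node 8→9  emit P1@[36:40]
i=41 'e': node 9→0 ·f
i=42 'd': node 0→1
i=43 'b': node 1→0 ·f
i=44 'a': node 0→5
i=45 'e': node 5→6
i=46 'd': node 6→7
i=47 'a': node 7→8
i=48 'd': node 8→9  emit P1@[44:48]
i=49 'd': node 9→1 ·f
i=50 'b': node 1→0 ·f
i=51 'e': node 0→0
i=52 'b': node 0→0
i=53 'e': node 0→0
i=54 'd': node 0→1
i=55 'a': node 1→2
i=56 'c': node 2→3
i=57 'c': node 3→4  emit P0@[54:57]
i=58 'b': node 4→0 ·f
i=59 'e': node 0→0
i=60 'a': node 0→5
i=61 'e': node 5→6
i=62 'd': node 6→7
i=63 'a': node 7→8
i=64 'd': node 8→9  emit P1@[60:64]
i=65 'b': node 9→0 ·f
i=66 'a': node 0→5
i=67 'd': node 5→1 ·f
i=68 'a': node 1→2
i=69 'c': node 2→3
i=70 'c': node 3→4  emit P0@[67:70]
i=71 'd': node 4→1 ·f
i=72 'd': node 1→1 ·f
i=73 'a': node 1→2
i=74 'c': node 2→3
i=75 'c': node 3→4  emit P0@[72:75]

All matches (sorted): [[6,1],[14,0],[22,1],[27,0],[35,1],[40,1],[48,1],[57,0],[64,1],[70,0],[75,0]]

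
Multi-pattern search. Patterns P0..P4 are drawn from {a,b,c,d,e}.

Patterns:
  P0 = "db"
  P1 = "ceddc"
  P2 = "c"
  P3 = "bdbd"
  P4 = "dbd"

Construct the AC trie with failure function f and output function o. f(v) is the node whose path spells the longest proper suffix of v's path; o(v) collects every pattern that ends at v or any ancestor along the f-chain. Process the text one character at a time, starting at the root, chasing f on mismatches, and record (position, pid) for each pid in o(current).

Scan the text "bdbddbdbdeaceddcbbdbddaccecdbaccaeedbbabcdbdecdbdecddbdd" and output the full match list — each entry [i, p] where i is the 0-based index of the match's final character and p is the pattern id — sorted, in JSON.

Build automaton:
Trie nodes:
  0='ε' goto b→8 c→3 d→1
  1='d' goto b→2
  2='db' goto d→12  ←P0
  3='c' goto e→4  ←P2
  4='ce' goto d→5
  5='ced' goto d→6
  6='cedd' goto c→7
  7='ceddc' goto ·  ←P1
  8='b' goto d→9
  9='bd' goto b→10
  10='bdb' goto d→11
  11='bdbd' goto ·  ←P3
  12='dbd' goto ·  ←P4

Failure links (BFS by depth):
  n1('d'): parent n0 fail=0; on 'd' 0 → fail=0;  out ∅∪∅=∅
  n3('c'): parent n0 fail=0; on 'c' 0 → fail=0;  out {2}∪∅={2}
  n8('b'): parent n0 fail=0; on 'b' 0 → fail=0;  out ∅∪∅=∅
  n2('db'): parent n1 fail=0; on 'b' 0 → fail=8;  out {0}∪∅={0}
  n4('ce'): parent n3 fail=0; on 'e' 0 → fail=0;  out ∅∪∅=∅
  n9('bd'): parent n8 fail=0; on 'd' 0 → fail=1;  out ∅∪∅=∅
  n5('ced'): parent n4 fail=0; on 'd' 0 → fail=1;  out ∅∪∅=∅
  n10('bdb'): parent n9 fail=1; on 'b' 1 → fail=2;  out ∅∪{0}={0}
  n12('dbd'): parent n2 fail=8; on 'd' 8 → fail=9;  out {4}∪∅={4}
  n6('cedd'): parent n5 fail=1; on 'd' 1→0 → fail=1;  out ∅∪∅=∅
  n11('bdbd'): parent n10 fail=2; on 'd' 2 → fail=12;  out {3}∪{4}={3,4}
  n7('ceddc'): parent n6 fail=1; on 'c' 1→0 → fail=3;  out {1}∪{2}={1,2}

Run:
pos 0 'b': at 8
pos 1 'd': at 9
pos 2 'b': at 10  emit P0@[1:2]
pos 3 'd': at 11  emit P3@[0:3],P4@[1:3]
pos 4 'd': at 1 (fail-walked)
pos 5 'b': at 2  emit P0@[4:5]
pos 6 'd': at 12  emit P4@[4:6]
pos 7 'b': at 10 (fail-walked)  emit P0@[6:7]
pos 8 'd': at 11  emit P3@[5:8],P4@[6:8]
pos 9 'e': at 0 (fail-walked)
pos 10 'a': at 0
pos 11 'c': at 3  emit P2@[11:11]
pos 12 'e': at 4
pos 13 'd': at 5
pos 14 'd': at 6
pos 15 'c': at 7  emit P1@[11:15],P2@[15:15]
pos 16 'b': at 8 (fail-walked)
pos 17 'b': at 8 (fail-walked)
pos 18 'd': at 9
pos 19 'b': at 10  emit P0@[18:19]
pos 20 'd': at 11  emit P3@[17:20],P4@[18:20]
pos 21 'd': at 1 (fail-walked)
pos 22 'a': at 0 (fail-walked)
pos 23 'c': at 3  emit P2@[23:23]
pos 24 'c': at 3 (fail-walked)  emit P2@[24:24]
pos 25 'e': at 4
pos 26 'c': at 3 (fail-walked)  emit P2@[26:26]
pos 27 'd': at 1 (fail-walked)
pos 28 'b': at 2  emit P0@[27:28]
pos 29 'a': at 0 (fail-walked)
pos 30 'c': at 3  emit P2@[30:30]
pos 31 'c': at 3 (fail-walked)  emit P2@[31:31]
pos 32 'a': at 0 (fail-walked)
pos 33 'e': at 0
pos 34 'e': at 0
pos 35 'd': at 1
pos 36 'b': at 2  emit P0@[35:36]
pos 37 'b': at 8 (fail-walked)
pos 38 'a': at 0 (fail-walked)
pos 39 'b': at 8
pos 40 'c': at 3 (fail-walked)  emit P2@[40:40]
pos 41 'd': at 1 (fail-walked)
pos 42 'b': at 2  emit P0@[41:42]
pos 43 'd': at 12  emit P4@[41:43]
pos 44 'e': at 0 (fail-walked)
pos 45 'c': at 3  emit P2@[45:45]
pos 46 'd': at 1 (fail-walked)
pos 47 'b': at 2  emit P0@[46:47]
pos 48 'd': at 12  emit P4@[46:48]
pos 49 'e': at 0 (fail-walked)
pos 50 'c': at 3  emit P2@[50:50]
pos 51 'd': at 1 (fail-walked)
pos 52 'd': at 1 (fail-walked)
pos 53 'b': at 2  emit P0@[52:53]
pos 54 'd': at 12  emit P4@[52:54]
pos 55 'd': at 1 (fail-walked)

Result: [[2,0],[3,3],[3,4],[5,0],[6,4],[7,0],[8,3],[8,4],[11,2],[15,1],[15,2],[19,0],[20,3],[20,4],[23,2],[24,2],[26,2],[28,0],[30,2],[31,2],[36,0],[40,2],[42,0],[43,4],[45,2],[47,0],[48,4],[50,2],[53,0],[54,4]]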